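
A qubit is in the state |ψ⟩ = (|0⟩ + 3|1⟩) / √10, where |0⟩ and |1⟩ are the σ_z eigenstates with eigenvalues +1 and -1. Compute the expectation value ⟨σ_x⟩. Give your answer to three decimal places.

⟨σ_x⟩ = 2 Re(a* b)/(|a|²+|b|²) with a = 1, b = 3.
a* b = 3, so ⟨σ_x⟩ = 6/10.

0.600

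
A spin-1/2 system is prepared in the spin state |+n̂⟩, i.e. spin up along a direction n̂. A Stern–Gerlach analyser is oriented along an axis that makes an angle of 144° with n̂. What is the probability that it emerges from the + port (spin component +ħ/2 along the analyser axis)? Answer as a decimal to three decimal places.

0.095

For spin-½, the probability of finding spin-up along an axis at angle θ to the initial spin direction is cos²(θ/2); spin-down is sin²(θ/2).
θ = 144°, so P = cos²(72°) ≈ 0.095.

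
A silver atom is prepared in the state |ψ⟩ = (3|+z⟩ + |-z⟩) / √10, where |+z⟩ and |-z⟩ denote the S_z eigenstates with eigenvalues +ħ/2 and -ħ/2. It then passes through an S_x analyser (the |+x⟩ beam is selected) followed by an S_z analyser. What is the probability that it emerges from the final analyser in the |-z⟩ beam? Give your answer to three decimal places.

0.400

First analyser (S_x): P(|+x⟩) = |⟨+x|ψ⟩|² = 16/20.
After stage 1 the state is |+x⟩; P(|-z⟩) = |⟨-z|+x⟩|² = 1/2.
Joint probability = 16/20 × 1/2 = 0.400.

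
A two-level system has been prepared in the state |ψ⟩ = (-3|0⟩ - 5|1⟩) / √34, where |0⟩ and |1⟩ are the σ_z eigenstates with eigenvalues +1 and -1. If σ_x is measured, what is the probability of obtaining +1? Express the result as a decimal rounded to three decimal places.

0.941

|+x⟩ = (|0⟩ + |1⟩)/√2, so ⟨+x|ψ⟩ = (-8) / (√2·√34).
P = |-8|² / 68 = 64/68.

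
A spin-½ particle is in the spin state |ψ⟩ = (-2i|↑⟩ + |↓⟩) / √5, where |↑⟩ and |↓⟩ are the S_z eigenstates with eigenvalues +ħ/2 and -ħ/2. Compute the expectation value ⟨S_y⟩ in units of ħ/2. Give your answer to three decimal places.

⟨σ_y⟩ = 2 Im(a* b)/(|a|²+|b|²) with a = -2i, b = 1.
a* b = 2i, so ⟨σ_y⟩ = 4/5.
⟨S_y⟩ = (ħ/2)·⟨σ_y⟩.

0.800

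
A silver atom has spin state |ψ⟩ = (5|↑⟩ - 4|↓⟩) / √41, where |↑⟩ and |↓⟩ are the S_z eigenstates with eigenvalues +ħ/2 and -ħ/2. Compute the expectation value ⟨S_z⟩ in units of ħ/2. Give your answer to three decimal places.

0.220

⟨σ_z⟩ = |a|² - |b|² divided by |a|²+|b|², with a, b the |↑⟩, |↓⟩ amplitudes.
= (25 - 16)/41 = 9/41.
⟨S_z⟩ = (ħ/2)·⟨σ_z⟩.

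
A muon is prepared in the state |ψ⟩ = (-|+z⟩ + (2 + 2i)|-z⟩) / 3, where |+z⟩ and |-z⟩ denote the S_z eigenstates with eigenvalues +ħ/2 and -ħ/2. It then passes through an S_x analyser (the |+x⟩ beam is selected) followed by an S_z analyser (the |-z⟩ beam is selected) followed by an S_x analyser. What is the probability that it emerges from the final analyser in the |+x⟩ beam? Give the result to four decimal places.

0.0694

First analyser (S_x): P(|+x⟩) = |⟨+x|ψ⟩|² = 5/18.
After stage 1 the state is |+x⟩; P(|-z⟩) = |⟨-z|+x⟩|² = 1/2.
After stage 2 the state is |-z⟩; P(|+x⟩) = |⟨+x|-z⟩|² = 1/2.
Joint probability = 5/18 × 1/2 × 1/2 = 0.0694.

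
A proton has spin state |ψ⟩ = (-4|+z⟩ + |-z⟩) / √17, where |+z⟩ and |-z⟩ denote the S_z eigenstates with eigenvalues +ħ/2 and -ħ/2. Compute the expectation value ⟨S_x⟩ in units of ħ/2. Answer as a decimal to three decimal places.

-0.471

⟨σ_x⟩ = 2 Re(a* b)/(|a|²+|b|²) with a = -4, b = 1.
a* b = -4, so ⟨σ_x⟩ = -8/17.
⟨S_x⟩ = (ħ/2)·⟨σ_x⟩.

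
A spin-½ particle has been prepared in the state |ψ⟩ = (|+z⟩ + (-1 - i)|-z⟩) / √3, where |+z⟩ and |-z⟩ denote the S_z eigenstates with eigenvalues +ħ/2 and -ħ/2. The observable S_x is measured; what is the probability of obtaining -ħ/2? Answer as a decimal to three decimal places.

0.833

|-x⟩ = (|+z⟩ - |-z⟩)/√2, so ⟨-x|ψ⟩ = (2 + i) / (√2·√3).
P = |2 + i|² / 6 = 5/6.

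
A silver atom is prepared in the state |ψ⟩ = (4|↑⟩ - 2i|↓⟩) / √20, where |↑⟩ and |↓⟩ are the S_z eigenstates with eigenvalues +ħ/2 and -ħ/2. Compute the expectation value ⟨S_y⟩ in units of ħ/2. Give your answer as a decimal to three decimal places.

⟨σ_y⟩ = 2 Im(a* b)/(|a|²+|b|²) with a = 4, b = -2i.
a* b = -8i, so ⟨σ_y⟩ = -16/20.
⟨S_y⟩ = (ħ/2)·⟨σ_y⟩.

-0.800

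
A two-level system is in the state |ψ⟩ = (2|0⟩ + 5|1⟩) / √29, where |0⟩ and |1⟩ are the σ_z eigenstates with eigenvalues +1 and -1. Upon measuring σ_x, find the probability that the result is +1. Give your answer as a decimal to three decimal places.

|+x⟩ = (|0⟩ + |1⟩)/√2, so ⟨+x|ψ⟩ = (7) / (√2·√29).
P = |7|² / 58 = 49/58.

0.845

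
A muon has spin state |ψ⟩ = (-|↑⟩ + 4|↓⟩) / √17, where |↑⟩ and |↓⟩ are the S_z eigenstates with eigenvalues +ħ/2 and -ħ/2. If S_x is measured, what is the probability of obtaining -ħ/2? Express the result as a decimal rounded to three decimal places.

0.735

|-x⟩ = (|↑⟩ - |↓⟩)/√2, so ⟨-x|ψ⟩ = (-5) / (√2·√17).
P = |-5|² / 34 = 25/34.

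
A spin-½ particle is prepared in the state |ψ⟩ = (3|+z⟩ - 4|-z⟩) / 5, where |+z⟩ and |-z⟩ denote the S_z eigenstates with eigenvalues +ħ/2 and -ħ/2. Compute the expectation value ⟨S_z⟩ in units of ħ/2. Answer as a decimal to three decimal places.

-0.280

⟨σ_z⟩ = |a|² - |b|² divided by |a|²+|b|², with a, b the |+z⟩, |-z⟩ amplitudes.
= (9 - 16)/25 = -7/25.
⟨S_z⟩ = (ħ/2)·⟨σ_z⟩.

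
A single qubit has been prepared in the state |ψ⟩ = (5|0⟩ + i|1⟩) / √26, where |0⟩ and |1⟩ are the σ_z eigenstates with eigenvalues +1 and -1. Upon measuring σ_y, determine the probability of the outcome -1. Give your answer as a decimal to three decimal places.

0.308

|-y⟩ = (|0⟩ - i|1⟩)/√2, so ⟨-y|ψ⟩ = (4) / (√2·√26).
P = |4|² / 52 = 16/52.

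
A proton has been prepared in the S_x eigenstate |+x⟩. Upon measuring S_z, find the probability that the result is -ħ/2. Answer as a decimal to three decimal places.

0.500

In the S_z basis, |+x⟩ = (|↑⟩ + |↓⟩)/√2 and |-z⟩ = |↓⟩.
|⟨-z|+x⟩|² = 1/2.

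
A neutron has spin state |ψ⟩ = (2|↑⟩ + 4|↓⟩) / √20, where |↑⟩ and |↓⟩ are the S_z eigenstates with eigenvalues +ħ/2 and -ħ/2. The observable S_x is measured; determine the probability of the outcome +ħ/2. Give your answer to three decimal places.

|+x⟩ = (|↑⟩ + |↓⟩)/√2, so ⟨+x|ψ⟩ = (6) / (√2·√20).
P = |6|² / 40 = 36/40.

0.900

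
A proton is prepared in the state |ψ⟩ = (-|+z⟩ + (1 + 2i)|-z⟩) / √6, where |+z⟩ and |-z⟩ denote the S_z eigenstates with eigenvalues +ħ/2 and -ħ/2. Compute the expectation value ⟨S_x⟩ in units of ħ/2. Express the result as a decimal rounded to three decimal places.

-0.333

⟨σ_x⟩ = 2 Re(a* b)/(|a|²+|b|²) with a = -1, b = (1 + 2i).
a* b = (-1 - 2i), so ⟨σ_x⟩ = -2/6.
⟨S_x⟩ = (ħ/2)·⟨σ_x⟩.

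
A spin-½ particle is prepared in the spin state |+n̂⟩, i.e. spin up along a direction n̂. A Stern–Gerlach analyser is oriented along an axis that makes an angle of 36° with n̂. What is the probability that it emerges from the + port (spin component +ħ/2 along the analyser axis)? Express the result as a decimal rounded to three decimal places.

0.905

For spin-½, the probability of finding spin-up along an axis at angle θ to the initial spin direction is cos²(θ/2); spin-down is sin²(θ/2).
θ = 36°, so P = cos²(18°) ≈ 0.905.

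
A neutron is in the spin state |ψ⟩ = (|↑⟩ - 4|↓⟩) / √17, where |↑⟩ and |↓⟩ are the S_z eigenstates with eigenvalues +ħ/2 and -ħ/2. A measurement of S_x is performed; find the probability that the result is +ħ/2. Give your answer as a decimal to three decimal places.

|+x⟩ = (|↑⟩ + |↓⟩)/√2, so ⟨+x|ψ⟩ = (-3) / (√2·√17).
P = |-3|² / 34 = 9/34.

0.265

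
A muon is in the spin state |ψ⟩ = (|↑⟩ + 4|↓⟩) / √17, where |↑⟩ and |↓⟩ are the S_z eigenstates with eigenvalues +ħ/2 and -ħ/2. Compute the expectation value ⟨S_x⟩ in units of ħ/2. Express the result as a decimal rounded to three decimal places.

0.471

⟨σ_x⟩ = 2 Re(a* b)/(|a|²+|b|²) with a = 1, b = 4.
a* b = 4, so ⟨σ_x⟩ = 8/17.
⟨S_x⟩ = (ħ/2)·⟨σ_x⟩.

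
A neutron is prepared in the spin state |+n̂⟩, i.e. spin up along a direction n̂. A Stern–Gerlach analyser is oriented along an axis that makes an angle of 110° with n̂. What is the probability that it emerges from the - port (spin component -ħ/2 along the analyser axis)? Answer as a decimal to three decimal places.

0.671

For spin-½, the probability of finding spin-up along an axis at angle θ to the initial spin direction is cos²(θ/2); spin-down is sin²(θ/2).
θ = 110°, so P = sin²(55°) ≈ 0.671.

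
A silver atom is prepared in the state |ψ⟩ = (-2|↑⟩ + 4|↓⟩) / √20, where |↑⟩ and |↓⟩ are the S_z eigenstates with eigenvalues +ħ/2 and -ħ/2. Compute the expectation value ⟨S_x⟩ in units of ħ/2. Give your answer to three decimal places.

⟨σ_x⟩ = 2 Re(a* b)/(|a|²+|b|²) with a = -2, b = 4.
a* b = -8, so ⟨σ_x⟩ = -16/20.
⟨S_x⟩ = (ħ/2)·⟨σ_x⟩.

-0.800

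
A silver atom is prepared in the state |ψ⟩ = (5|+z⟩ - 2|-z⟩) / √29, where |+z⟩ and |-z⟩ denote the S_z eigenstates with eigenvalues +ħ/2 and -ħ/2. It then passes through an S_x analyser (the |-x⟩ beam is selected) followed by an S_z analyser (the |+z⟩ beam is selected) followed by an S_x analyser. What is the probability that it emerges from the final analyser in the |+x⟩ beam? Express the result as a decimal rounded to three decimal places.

0.211

First analyser (S_x): P(|-x⟩) = |⟨-x|ψ⟩|² = 49/58.
After stage 1 the state is |-x⟩; P(|+z⟩) = |⟨+z|-x⟩|² = 1/2.
After stage 2 the state is |+z⟩; P(|+x⟩) = |⟨+x|+z⟩|² = 1/2.
Joint probability = 49/58 × 1/2 × 1/2 = 0.211.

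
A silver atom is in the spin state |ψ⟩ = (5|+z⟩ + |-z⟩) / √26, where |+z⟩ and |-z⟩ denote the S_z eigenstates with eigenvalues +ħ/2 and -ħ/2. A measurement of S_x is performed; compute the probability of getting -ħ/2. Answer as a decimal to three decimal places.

0.308

|-x⟩ = (|+z⟩ - |-z⟩)/√2, so ⟨-x|ψ⟩ = (4) / (√2·√26).
P = |4|² / 52 = 16/52.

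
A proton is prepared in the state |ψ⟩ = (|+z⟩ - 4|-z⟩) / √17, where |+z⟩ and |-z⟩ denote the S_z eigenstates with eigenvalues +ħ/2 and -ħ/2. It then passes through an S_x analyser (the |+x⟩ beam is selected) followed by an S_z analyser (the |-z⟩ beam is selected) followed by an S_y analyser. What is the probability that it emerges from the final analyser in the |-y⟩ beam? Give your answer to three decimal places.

0.066

First analyser (S_x): P(|+x⟩) = |⟨+x|ψ⟩|² = 9/34.
After stage 1 the state is |+x⟩; P(|-z⟩) = |⟨-z|+x⟩|² = 1/2.
After stage 2 the state is |-z⟩; P(|-y⟩) = |⟨-y|-z⟩|² = 1/2.
Joint probability = 9/34 × 1/2 × 1/2 = 0.066.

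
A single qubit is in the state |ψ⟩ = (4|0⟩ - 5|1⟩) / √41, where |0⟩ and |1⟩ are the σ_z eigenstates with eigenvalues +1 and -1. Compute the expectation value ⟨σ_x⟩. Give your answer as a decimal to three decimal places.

⟨σ_x⟩ = 2 Re(a* b)/(|a|²+|b|²) with a = 4, b = -5.
a* b = -20, so ⟨σ_x⟩ = -40/41.

-0.976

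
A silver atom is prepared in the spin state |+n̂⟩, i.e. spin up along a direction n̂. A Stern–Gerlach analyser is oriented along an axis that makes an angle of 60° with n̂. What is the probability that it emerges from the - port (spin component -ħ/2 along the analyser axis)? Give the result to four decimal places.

0.2500

For spin-½, the probability of finding spin-up along an axis at angle θ to the initial spin direction is cos²(θ/2); spin-down is sin²(θ/2).
θ = 60°, so P = sin²(30°) ≈ 0.2500.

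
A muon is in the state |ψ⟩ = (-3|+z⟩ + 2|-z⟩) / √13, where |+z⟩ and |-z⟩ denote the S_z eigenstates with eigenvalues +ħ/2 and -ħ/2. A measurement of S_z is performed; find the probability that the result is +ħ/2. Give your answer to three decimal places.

The +ħ/2 outcome corresponds to |+z⟩. Its amplitude in |ψ⟩ is -3/√13.
P = |-3|² / 13 = 9/13.

0.692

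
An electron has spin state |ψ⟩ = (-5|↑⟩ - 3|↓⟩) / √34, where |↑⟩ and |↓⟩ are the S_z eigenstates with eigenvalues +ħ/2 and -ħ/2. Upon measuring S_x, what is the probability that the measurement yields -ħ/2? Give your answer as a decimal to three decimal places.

0.059

|-x⟩ = (|↑⟩ - |↓⟩)/√2, so ⟨-x|ψ⟩ = (-2) / (√2·√34).
P = |-2|² / 68 = 4/68.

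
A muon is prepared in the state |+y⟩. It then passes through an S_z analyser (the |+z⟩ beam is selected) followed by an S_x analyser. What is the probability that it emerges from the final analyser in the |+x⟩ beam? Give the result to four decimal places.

0.2500

First analyser (S_z): from |+y⟩, P(|+z⟩) = 1/2.
After stage 1 the state is |+z⟩; P(|+x⟩) = |⟨+x|+z⟩|² = 1/2.
Joint probability = 1/2 × 1/2 = 0.2500.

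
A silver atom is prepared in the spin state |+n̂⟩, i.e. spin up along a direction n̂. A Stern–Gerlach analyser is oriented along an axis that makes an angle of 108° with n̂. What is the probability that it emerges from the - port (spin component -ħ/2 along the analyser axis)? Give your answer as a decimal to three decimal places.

0.655

For spin-½, the probability of finding spin-up along an axis at angle θ to the initial spin direction is cos²(θ/2); spin-down is sin²(θ/2).
θ = 108°, so P = sin²(54°) ≈ 0.655.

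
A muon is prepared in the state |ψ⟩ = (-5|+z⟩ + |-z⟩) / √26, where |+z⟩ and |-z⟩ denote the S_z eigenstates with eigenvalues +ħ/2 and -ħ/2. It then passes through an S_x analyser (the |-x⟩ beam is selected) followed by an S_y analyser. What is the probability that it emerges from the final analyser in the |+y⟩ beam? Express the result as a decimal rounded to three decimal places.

0.346

First analyser (S_x): P(|-x⟩) = |⟨-x|ψ⟩|² = 36/52.
After stage 1 the state is |-x⟩; P(|+y⟩) = |⟨+y|-x⟩|² = 1/2.
Joint probability = 36/52 × 1/2 = 0.346.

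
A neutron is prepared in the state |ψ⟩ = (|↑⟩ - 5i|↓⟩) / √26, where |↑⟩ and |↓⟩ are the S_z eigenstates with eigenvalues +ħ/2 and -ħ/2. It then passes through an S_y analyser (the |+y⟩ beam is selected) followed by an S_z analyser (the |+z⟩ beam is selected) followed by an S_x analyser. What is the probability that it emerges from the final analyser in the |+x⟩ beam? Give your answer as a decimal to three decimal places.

0.077

First analyser (S_y): P(|+y⟩) = |⟨+y|ψ⟩|² = 16/52.
After stage 1 the state is |+y⟩; P(|+z⟩) = |⟨+z|+y⟩|² = 1/2.
After stage 2 the state is |+z⟩; P(|+x⟩) = |⟨+x|+z⟩|² = 1/2.
Joint probability = 16/52 × 1/2 × 1/2 = 0.077.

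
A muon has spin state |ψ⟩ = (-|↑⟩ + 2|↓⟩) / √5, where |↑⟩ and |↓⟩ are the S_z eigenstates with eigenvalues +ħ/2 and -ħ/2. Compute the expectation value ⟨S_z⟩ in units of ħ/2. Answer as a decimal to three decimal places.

⟨σ_z⟩ = |a|² - |b|² divided by |a|²+|b|², with a, b the |↑⟩, |↓⟩ amplitudes.
= (1 - 4)/5 = -3/5.
⟨S_z⟩ = (ħ/2)·⟨σ_z⟩.

-0.600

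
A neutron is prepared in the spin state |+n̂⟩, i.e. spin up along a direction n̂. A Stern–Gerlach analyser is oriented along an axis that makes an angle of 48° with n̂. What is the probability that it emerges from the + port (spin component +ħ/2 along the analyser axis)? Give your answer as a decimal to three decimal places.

For spin-½, the probability of finding spin-up along an axis at angle θ to the initial spin direction is cos²(θ/2); spin-down is sin²(θ/2).
θ = 48°, so P = cos²(24°) ≈ 0.835.

0.835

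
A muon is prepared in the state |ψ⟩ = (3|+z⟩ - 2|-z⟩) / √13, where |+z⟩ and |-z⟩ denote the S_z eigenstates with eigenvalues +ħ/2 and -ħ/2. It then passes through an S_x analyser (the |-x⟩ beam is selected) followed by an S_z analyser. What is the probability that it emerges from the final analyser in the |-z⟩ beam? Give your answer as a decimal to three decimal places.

0.481

First analyser (S_x): P(|-x⟩) = |⟨-x|ψ⟩|² = 25/26.
After stage 1 the state is |-x⟩; P(|-z⟩) = |⟨-z|-x⟩|² = 1/2.
Joint probability = 25/26 × 1/2 = 0.481.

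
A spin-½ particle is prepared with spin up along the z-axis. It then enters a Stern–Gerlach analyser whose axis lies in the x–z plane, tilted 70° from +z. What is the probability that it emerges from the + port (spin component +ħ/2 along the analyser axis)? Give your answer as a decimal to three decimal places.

For spin-½, the probability of finding spin-up along an axis at angle θ to the initial spin direction is cos²(θ/2); spin-down is sin²(θ/2).
θ = 70°, so P = cos²(35°) ≈ 0.671.

0.671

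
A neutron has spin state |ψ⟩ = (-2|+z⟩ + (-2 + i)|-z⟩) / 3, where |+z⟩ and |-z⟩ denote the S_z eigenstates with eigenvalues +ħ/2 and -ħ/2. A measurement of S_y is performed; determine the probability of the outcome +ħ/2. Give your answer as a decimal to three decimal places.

0.278

|+y⟩ = (|+z⟩ + i|-z⟩)/√2, so ⟨+y|ψ⟩ = (-1 + 2i) / (√2·3).
P = |-1 + 2i|² / 18 = 5/18.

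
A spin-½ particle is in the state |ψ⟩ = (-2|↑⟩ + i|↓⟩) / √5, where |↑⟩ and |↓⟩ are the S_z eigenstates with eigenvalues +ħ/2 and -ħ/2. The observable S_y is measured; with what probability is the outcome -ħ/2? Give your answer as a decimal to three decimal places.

0.900

|-y⟩ = (|↑⟩ - i|↓⟩)/√2, so ⟨-y|ψ⟩ = (-3) / (√2·√5).
P = |-3|² / 10 = 9/10.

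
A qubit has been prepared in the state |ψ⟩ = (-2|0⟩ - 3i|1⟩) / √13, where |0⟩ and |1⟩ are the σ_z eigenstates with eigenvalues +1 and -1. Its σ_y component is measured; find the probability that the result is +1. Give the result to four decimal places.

|+y⟩ = (|0⟩ + i|1⟩)/√2, so ⟨+y|ψ⟩ = (-5) / (√2·√13).
P = |-5|² / 26 = 25/26.

0.9615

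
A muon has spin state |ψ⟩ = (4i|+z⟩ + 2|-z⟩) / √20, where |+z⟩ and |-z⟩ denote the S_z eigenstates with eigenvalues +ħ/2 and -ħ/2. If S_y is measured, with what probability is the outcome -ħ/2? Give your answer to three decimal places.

|-y⟩ = (|+z⟩ - i|-z⟩)/√2, so ⟨-y|ψ⟩ = (6i) / (√2·√20).
P = |6i|² / 40 = 36/40.

0.900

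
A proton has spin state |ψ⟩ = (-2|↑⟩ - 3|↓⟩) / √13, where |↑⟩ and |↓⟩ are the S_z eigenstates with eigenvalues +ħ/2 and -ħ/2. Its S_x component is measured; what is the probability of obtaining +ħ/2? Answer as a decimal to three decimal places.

|+x⟩ = (|↑⟩ + |↓⟩)/√2, so ⟨+x|ψ⟩ = (-5) / (√2·√13).
P = |-5|² / 26 = 25/26.

0.962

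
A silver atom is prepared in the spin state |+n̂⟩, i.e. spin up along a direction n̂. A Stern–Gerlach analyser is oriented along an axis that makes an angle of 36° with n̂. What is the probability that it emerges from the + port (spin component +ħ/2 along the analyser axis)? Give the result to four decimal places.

0.9045

For spin-½, the probability of finding spin-up along an axis at angle θ to the initial spin direction is cos²(θ/2); spin-down is sin²(θ/2).
θ = 36°, so P = cos²(18°) ≈ 0.9045.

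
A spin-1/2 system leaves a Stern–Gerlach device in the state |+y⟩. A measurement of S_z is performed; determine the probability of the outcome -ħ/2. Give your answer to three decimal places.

In the S_z basis, |+y⟩ = (|+z⟩ + i|-z⟩)/√2 and |-z⟩ = |-z⟩.
|⟨-z|+y⟩|² = 1/2.

0.500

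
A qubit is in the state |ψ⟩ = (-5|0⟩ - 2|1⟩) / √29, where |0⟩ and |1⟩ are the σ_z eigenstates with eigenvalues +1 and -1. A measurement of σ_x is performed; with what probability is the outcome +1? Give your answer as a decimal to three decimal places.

0.845

|+x⟩ = (|0⟩ + |1⟩)/√2, so ⟨+x|ψ⟩ = (-7) / (√2·√29).
P = |-7|² / 58 = 49/58.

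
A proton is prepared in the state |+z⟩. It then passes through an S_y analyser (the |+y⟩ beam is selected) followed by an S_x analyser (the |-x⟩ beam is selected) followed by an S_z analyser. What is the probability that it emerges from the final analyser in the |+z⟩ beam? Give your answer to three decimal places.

First analyser (S_y): from |+z⟩, P(|+y⟩) = 1/2.
After stage 1 the state is |+y⟩; P(|-x⟩) = |⟨-x|+y⟩|² = 1/2.
After stage 2 the state is |-x⟩; P(|+z⟩) = |⟨+z|-x⟩|² = 1/2.
Joint probability = 1/2 × 1/2 × 1/2 = 0.125.

0.125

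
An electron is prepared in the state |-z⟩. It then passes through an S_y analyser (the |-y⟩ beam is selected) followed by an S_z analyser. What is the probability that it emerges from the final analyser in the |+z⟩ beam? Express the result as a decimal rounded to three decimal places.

First analyser (S_y): from |-z⟩, P(|-y⟩) = 1/2.
After stage 1 the state is |-y⟩; P(|+z⟩) = |⟨+z|-y⟩|² = 1/2.
Joint probability = 1/2 × 1/2 = 0.250.

0.250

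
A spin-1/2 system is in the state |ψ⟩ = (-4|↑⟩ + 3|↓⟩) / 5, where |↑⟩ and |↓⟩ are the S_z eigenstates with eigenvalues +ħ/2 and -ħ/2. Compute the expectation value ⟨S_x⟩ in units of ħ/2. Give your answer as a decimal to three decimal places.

⟨σ_x⟩ = 2 Re(a* b)/(|a|²+|b|²) with a = -4, b = 3.
a* b = -12, so ⟨σ_x⟩ = -24/25.
⟨S_x⟩ = (ħ/2)·⟨σ_x⟩.

-0.960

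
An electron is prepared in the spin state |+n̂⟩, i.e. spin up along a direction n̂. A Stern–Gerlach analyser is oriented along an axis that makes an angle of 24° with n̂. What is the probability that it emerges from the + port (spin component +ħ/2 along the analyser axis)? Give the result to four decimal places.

For spin-½, the probability of finding spin-up along an axis at angle θ to the initial spin direction is cos²(θ/2); spin-down is sin²(θ/2).
θ = 24°, so P = cos²(12°) ≈ 0.9568.

0.9568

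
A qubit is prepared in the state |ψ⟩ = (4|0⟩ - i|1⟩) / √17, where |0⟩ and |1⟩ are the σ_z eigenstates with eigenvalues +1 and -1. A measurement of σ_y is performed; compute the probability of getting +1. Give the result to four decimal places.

|+y⟩ = (|0⟩ + i|1⟩)/√2, so ⟨+y|ψ⟩ = (3) / (√2·√17).
P = |3|² / 34 = 9/34.

0.2647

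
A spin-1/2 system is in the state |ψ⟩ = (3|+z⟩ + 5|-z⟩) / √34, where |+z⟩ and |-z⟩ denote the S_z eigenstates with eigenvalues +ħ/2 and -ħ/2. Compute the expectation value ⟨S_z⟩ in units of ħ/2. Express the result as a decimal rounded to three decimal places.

-0.471

⟨σ_z⟩ = |a|² - |b|² divided by |a|²+|b|², with a, b the |+z⟩, |-z⟩ amplitudes.
= (9 - 25)/34 = -16/34.
⟨S_z⟩ = (ħ/2)·⟨σ_z⟩.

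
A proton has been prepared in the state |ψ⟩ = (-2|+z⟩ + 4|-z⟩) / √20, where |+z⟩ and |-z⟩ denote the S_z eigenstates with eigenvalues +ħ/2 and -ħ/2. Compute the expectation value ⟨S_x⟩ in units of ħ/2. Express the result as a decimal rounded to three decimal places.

⟨σ_x⟩ = 2 Re(a* b)/(|a|²+|b|²) with a = -2, b = 4.
a* b = -8, so ⟨σ_x⟩ = -16/20.
⟨S_x⟩ = (ħ/2)·⟨σ_x⟩.

-0.800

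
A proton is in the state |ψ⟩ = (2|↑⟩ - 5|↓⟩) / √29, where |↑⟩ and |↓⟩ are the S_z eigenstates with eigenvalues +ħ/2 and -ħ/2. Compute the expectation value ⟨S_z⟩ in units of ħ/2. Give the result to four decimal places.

⟨σ_z⟩ = |a|² - |b|² divided by |a|²+|b|², with a, b the |↑⟩, |↓⟩ amplitudes.
= (4 - 25)/29 = -21/29.
⟨S_z⟩ = (ħ/2)·⟨σ_z⟩.

-0.7241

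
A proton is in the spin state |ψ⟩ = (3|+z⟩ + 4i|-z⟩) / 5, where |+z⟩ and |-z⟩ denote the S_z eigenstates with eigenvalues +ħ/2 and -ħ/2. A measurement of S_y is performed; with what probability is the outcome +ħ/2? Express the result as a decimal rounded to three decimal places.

0.980

|+y⟩ = (|+z⟩ + i|-z⟩)/√2, so ⟨+y|ψ⟩ = (7) / (√2·5).
P = |7|² / 50 = 49/50.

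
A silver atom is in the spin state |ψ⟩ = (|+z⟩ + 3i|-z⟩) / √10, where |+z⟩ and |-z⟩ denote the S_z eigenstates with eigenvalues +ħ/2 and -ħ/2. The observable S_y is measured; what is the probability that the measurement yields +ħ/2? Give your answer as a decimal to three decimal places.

0.800

|+y⟩ = (|+z⟩ + i|-z⟩)/√2, so ⟨+y|ψ⟩ = (4) / (√2·√10).
P = |4|² / 20 = 16/20.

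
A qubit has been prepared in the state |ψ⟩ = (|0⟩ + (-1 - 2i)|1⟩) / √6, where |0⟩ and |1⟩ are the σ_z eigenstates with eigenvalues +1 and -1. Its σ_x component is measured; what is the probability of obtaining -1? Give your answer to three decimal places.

0.667

|-x⟩ = (|0⟩ - |1⟩)/√2, so ⟨-x|ψ⟩ = (2 + 2i) / (√2·√6).
P = |2 + 2i|² / 12 = 8/12.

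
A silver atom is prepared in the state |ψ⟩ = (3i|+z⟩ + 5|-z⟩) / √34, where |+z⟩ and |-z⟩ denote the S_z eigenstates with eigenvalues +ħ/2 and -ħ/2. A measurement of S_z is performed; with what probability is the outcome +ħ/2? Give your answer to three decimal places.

The +ħ/2 outcome corresponds to |+z⟩. Its amplitude in |ψ⟩ is 3i/√34.
P = |3i|² / 34 = 9/34.

0.265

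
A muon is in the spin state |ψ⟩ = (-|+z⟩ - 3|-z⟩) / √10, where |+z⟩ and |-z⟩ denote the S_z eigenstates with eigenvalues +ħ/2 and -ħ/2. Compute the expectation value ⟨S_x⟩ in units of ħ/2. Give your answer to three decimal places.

⟨σ_x⟩ = 2 Re(a* b)/(|a|²+|b|²) with a = -1, b = -3.
a* b = 3, so ⟨σ_x⟩ = 6/10.
⟨S_x⟩ = (ħ/2)·⟨σ_x⟩.

0.600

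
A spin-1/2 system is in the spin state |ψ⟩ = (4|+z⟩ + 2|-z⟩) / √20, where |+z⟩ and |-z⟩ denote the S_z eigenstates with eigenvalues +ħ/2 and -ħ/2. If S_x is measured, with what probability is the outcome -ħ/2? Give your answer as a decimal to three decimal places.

0.100

|-x⟩ = (|+z⟩ - |-z⟩)/√2, so ⟨-x|ψ⟩ = (2) / (√2·√20).
P = |2|² / 40 = 4/40.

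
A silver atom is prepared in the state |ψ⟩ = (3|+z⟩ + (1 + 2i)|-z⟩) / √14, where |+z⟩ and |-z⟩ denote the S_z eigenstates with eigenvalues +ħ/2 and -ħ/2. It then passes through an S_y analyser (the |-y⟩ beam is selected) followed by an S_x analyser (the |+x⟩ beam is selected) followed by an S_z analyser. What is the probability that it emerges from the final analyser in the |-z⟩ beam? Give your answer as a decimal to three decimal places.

First analyser (S_y): P(|-y⟩) = |⟨-y|ψ⟩|² = 2/28.
After stage 1 the state is |-y⟩; P(|+x⟩) = |⟨+x|-y⟩|² = 1/2.
After stage 2 the state is |+x⟩; P(|-z⟩) = |⟨-z|+x⟩|² = 1/2.
Joint probability = 2/28 × 1/2 × 1/2 = 0.018.

0.018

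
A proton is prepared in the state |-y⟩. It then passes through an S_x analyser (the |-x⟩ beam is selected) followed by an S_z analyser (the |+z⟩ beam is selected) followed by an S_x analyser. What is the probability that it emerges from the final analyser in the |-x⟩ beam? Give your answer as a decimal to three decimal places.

First analyser (S_x): from |-y⟩, P(|-x⟩) = 1/2.
After stage 1 the state is |-x⟩; P(|+z⟩) = |⟨+z|-x⟩|² = 1/2.
After stage 2 the state is |+z⟩; P(|-x⟩) = |⟨-x|+z⟩|² = 1/2.
Joint probability = 1/2 × 1/2 × 1/2 = 0.125.

0.125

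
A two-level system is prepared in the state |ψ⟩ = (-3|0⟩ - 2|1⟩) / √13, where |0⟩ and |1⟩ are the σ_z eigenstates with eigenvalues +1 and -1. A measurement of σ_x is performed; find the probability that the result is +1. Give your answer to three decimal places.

0.962

|+x⟩ = (|0⟩ + |1⟩)/√2, so ⟨+x|ψ⟩ = (-5) / (√2·√13).
P = |-5|² / 26 = 25/26.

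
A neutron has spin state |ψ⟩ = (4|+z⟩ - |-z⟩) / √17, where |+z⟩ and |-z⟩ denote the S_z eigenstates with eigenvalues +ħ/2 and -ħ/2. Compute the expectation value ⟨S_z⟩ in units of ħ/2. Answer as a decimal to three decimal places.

0.882

⟨σ_z⟩ = |a|² - |b|² divided by |a|²+|b|², with a, b the |+z⟩, |-z⟩ amplitudes.
= (16 - 1)/17 = 15/17.
⟨S_z⟩ = (ħ/2)·⟨σ_z⟩.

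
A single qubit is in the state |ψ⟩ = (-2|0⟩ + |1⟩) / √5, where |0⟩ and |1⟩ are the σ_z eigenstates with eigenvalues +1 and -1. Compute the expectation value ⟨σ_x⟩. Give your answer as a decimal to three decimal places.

⟨σ_x⟩ = 2 Re(a* b)/(|a|²+|b|²) with a = -2, b = 1.
a* b = -2, so ⟨σ_x⟩ = -4/5.

-0.800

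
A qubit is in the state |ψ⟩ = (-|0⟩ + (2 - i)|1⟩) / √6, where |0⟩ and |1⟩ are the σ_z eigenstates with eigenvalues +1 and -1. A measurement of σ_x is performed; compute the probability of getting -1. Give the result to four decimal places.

0.8333

|-x⟩ = (|0⟩ - |1⟩)/√2, so ⟨-x|ψ⟩ = (-3 + i) / (√2·√6).
P = |-3 + i|² / 12 = 10/12.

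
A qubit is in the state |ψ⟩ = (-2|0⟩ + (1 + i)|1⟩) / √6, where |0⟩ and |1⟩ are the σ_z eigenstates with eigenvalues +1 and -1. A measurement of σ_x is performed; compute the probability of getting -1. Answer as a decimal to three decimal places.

0.833

|-x⟩ = (|0⟩ - |1⟩)/√2, so ⟨-x|ψ⟩ = (-3 - i) / (√2·√6).
P = |-3 - i|² / 12 = 10/12.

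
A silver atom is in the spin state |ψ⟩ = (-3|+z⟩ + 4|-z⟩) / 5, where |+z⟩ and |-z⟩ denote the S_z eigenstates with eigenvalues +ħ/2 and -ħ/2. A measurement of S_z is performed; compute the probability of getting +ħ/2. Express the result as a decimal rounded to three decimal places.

0.360

The +ħ/2 outcome corresponds to |+z⟩. Its amplitude in |ψ⟩ is -3/5.
P = |-3|² / 25 = 9/25.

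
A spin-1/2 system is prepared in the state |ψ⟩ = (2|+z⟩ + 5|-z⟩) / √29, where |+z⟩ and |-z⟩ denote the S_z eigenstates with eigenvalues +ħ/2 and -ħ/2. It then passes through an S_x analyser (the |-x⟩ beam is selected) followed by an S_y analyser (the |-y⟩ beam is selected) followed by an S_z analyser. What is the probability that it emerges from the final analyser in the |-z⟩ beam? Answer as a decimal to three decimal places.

First analyser (S_x): P(|-x⟩) = |⟨-x|ψ⟩|² = 9/58.
After stage 1 the state is |-x⟩; P(|-y⟩) = |⟨-y|-x⟩|² = 1/2.
After stage 2 the state is |-y⟩; P(|-z⟩) = |⟨-z|-y⟩|² = 1/2.
Joint probability = 9/58 × 1/2 × 1/2 = 0.039.

0.039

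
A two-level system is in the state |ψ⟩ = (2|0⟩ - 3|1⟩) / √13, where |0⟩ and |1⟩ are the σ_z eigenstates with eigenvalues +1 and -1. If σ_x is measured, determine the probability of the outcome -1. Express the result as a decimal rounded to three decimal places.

0.962

|-x⟩ = (|0⟩ - |1⟩)/√2, so ⟨-x|ψ⟩ = (5) / (√2·√13).
P = |5|² / 26 = 25/26.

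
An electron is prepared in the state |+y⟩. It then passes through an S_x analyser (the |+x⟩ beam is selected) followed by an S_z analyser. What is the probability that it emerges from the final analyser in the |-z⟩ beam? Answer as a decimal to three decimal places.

First analyser (S_x): from |+y⟩, P(|+x⟩) = 1/2.
After stage 1 the state is |+x⟩; P(|-z⟩) = |⟨-z|+x⟩|² = 1/2.
Joint probability = 1/2 × 1/2 = 0.250.

0.250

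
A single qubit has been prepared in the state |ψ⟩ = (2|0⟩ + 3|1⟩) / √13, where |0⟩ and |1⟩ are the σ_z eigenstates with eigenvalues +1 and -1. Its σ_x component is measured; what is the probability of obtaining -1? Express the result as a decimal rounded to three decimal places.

|-x⟩ = (|0⟩ - |1⟩)/√2, so ⟨-x|ψ⟩ = (-1) / (√2·√13).
P = |-1|² / 26 = 1/26.

0.038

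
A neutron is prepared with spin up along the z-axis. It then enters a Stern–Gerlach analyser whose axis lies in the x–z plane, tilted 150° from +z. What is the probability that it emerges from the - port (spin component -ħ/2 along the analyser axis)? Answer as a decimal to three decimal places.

For spin-½, the probability of finding spin-up along an axis at angle θ to the initial spin direction is cos²(θ/2); spin-down is sin²(θ/2).
θ = 150°, so P = sin²(75°) ≈ 0.933.

0.933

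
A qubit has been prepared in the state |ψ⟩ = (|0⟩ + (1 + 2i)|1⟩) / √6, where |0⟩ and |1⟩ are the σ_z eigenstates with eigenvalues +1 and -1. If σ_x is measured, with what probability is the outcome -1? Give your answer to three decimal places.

0.333

|-x⟩ = (|0⟩ - |1⟩)/√2, so ⟨-x|ψ⟩ = (-2i) / (√2·√6).
P = |-2i|² / 12 = 4/12.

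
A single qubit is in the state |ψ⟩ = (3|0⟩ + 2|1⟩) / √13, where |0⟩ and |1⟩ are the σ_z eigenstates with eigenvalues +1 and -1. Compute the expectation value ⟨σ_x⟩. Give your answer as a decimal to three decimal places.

⟨σ_x⟩ = 2 Re(a* b)/(|a|²+|b|²) with a = 3, b = 2.
a* b = 6, so ⟨σ_x⟩ = 12/13.

0.923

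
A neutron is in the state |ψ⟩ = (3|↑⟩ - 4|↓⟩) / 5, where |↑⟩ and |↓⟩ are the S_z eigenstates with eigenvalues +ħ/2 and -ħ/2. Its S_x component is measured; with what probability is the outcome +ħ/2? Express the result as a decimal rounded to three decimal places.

0.020

|+x⟩ = (|↑⟩ + |↓⟩)/√2, so ⟨+x|ψ⟩ = (-1) / (√2·5).
P = |-1|² / 50 = 1/50.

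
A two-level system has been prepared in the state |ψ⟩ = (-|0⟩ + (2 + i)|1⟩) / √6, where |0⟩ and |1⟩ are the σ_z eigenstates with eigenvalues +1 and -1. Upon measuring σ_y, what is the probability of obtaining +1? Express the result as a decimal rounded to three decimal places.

0.333

|+y⟩ = (|0⟩ + i|1⟩)/√2, so ⟨+y|ψ⟩ = (-2i) / (√2·√6).
P = |-2i|² / 12 = 4/12.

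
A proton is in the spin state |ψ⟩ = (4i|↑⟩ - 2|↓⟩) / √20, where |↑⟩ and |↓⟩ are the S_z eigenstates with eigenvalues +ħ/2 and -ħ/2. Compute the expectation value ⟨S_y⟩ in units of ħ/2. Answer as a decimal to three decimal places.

⟨σ_y⟩ = 2 Im(a* b)/(|a|²+|b|²) with a = 4i, b = -2.
a* b = 8i, so ⟨σ_y⟩ = 16/20.
⟨S_y⟩ = (ħ/2)·⟨σ_y⟩.

0.800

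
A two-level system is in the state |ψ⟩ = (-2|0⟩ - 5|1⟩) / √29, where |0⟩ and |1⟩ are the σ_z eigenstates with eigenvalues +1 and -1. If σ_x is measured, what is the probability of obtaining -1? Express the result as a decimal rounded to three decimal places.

|-x⟩ = (|0⟩ - |1⟩)/√2, so ⟨-x|ψ⟩ = (3) / (√2·√29).
P = |3|² / 58 = 9/58.

0.155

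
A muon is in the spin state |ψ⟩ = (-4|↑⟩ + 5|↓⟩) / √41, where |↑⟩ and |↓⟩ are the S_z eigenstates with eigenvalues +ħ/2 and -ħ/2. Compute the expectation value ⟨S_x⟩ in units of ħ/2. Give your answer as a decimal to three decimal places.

-0.976

⟨σ_x⟩ = 2 Re(a* b)/(|a|²+|b|²) with a = -4, b = 5.
a* b = -20, so ⟨σ_x⟩ = -40/41.
⟨S_x⟩ = (ħ/2)·⟨σ_x⟩.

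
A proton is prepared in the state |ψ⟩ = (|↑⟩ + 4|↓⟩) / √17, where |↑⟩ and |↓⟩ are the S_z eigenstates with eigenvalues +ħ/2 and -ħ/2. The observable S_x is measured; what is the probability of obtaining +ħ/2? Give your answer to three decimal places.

0.735

|+x⟩ = (|↑⟩ + |↓⟩)/√2, so ⟨+x|ψ⟩ = (5) / (√2·√17).
P = |5|² / 34 = 25/34.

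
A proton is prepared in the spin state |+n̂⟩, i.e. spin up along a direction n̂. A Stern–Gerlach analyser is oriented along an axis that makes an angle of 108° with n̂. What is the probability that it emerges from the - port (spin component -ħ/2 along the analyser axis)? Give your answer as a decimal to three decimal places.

For spin-½, the probability of finding spin-up along an axis at angle θ to the initial spin direction is cos²(θ/2); spin-down is sin²(θ/2).
θ = 108°, so P = sin²(54°) ≈ 0.655.

0.655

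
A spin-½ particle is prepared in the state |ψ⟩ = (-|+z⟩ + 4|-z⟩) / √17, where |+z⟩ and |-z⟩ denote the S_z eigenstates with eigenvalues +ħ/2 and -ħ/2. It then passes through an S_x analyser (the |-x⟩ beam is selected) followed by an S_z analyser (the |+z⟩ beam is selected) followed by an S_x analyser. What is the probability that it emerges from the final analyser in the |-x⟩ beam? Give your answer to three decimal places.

0.184

First analyser (S_x): P(|-x⟩) = |⟨-x|ψ⟩|² = 25/34.
After stage 1 the state is |-x⟩; P(|+z⟩) = |⟨+z|-x⟩|² = 1/2.
After stage 2 the state is |+z⟩; P(|-x⟩) = |⟨-x|+z⟩|² = 1/2.
Joint probability = 25/34 × 1/2 × 1/2 = 0.184.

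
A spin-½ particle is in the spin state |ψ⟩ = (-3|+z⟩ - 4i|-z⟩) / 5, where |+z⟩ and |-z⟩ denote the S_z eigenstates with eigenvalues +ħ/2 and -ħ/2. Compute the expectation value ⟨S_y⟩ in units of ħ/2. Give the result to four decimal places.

⟨σ_y⟩ = 2 Im(a* b)/(|a|²+|b|²) with a = -3, b = -4i.
a* b = 12i, so ⟨σ_y⟩ = 24/25.
⟨S_y⟩ = (ħ/2)·⟨σ_y⟩.

0.9600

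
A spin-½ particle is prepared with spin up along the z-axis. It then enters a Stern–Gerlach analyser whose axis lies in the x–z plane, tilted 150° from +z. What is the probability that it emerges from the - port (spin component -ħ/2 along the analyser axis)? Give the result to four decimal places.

For spin-½, the probability of finding spin-up along an axis at angle θ to the initial spin direction is cos²(θ/2); spin-down is sin²(θ/2).
θ = 150°, so P = sin²(75°) ≈ 0.9330.

0.9330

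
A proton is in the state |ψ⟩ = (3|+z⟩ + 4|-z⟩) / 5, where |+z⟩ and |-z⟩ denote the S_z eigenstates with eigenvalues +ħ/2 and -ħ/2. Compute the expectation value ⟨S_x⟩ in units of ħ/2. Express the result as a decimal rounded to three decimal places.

0.960

⟨σ_x⟩ = 2 Re(a* b)/(|a|²+|b|²) with a = 3, b = 4.
a* b = 12, so ⟨σ_x⟩ = 24/25.
⟨S_x⟩ = (ħ/2)·⟨σ_x⟩.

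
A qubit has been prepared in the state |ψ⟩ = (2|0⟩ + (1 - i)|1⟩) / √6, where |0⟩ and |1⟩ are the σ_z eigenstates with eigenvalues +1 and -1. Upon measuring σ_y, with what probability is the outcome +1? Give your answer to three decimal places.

0.167

|+y⟩ = (|0⟩ + i|1⟩)/√2, so ⟨+y|ψ⟩ = (1 - i) / (√2·√6).
P = |1 - i|² / 12 = 2/12.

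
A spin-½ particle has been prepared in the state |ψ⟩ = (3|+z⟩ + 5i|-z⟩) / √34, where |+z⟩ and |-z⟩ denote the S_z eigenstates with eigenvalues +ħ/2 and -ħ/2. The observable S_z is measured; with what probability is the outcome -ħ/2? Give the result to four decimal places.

0.7353

The -ħ/2 outcome corresponds to |-z⟩. Its amplitude in |ψ⟩ is 5i/√34.
P = |5i|² / 34 = 25/34.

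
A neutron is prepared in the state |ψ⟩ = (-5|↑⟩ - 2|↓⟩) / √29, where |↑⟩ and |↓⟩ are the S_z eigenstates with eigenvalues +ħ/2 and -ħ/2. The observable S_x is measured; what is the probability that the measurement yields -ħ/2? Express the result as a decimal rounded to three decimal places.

|-x⟩ = (|↑⟩ - |↓⟩)/√2, so ⟨-x|ψ⟩ = (-3) / (√2·√29).
P = |-3|² / 58 = 9/58.

0.155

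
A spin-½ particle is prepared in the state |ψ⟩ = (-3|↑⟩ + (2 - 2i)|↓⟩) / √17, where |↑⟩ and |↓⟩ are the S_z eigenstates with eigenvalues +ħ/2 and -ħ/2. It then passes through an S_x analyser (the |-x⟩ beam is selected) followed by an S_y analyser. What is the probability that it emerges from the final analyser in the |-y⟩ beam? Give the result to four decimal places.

First analyser (S_x): P(|-x⟩) = |⟨-x|ψ⟩|² = 29/34.
After stage 1 the state is |-x⟩; P(|-y⟩) = |⟨-y|-x⟩|² = 1/2.
Joint probability = 29/34 × 1/2 = 0.4265.

0.4265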